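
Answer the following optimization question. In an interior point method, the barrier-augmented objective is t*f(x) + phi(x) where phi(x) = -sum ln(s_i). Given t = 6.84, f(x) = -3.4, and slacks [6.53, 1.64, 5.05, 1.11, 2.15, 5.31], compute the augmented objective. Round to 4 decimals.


Step 1: Compute log-barrier.
ln values: [1.8764, 0.4947, 1.6194, 0.1044, 0.7655, 1.6696]
phi = -(1.8764 + 0.4947 + 1.6194 + 0.1044 + 0.7655 + 1.6696) = -6.5299
Step 2: Compute augmented objective.
t*f(x) = 6.84*-3.4 = -23.256
Total = -23.256 - 6.5299 = -29.7859


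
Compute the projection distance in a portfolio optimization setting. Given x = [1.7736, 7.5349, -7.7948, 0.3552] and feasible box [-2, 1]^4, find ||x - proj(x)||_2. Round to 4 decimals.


Project each component onto [-2, 1].
clip(1.7736) = 1.0, clip(7.5349) = 1.0, clip(-7.7948) = -2.0, clip(0.3552) = 0.3552
Projection = [1.0, 1.0, -2.0, 0.3552]
Squared diffs: [0.5985, 42.7049, 33.5797, 0.0]
Distance = sqrt(76.8831) = 8.7683


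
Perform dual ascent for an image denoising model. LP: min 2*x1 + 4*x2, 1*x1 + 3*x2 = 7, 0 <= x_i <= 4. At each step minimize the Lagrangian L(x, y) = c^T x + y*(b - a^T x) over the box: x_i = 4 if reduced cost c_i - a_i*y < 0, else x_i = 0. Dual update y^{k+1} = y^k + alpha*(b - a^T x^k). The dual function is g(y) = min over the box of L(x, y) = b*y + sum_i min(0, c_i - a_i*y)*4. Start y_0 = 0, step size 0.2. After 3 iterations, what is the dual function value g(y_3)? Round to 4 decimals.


Dual ascent for LP: min 2*x1 + 4*x2, 1*x1 + 3*x2 = 7, 0 <= x_i <= 4
Step 1: y^k = 0.0, reduced costs: (2.0, 4.0)
  x^k = (0.0, 0.0), subgradient = b - a^T x = 7.0
  y^{k+1} = 0.0 + 0.2*7.0 = 1.4
Step 2: y^k = 1.4, reduced costs: (0.6, -0.2)
  x^k = (0.0, 4.0), subgradient = b - a^T x = -5.0
  y^{k+1} = 1.4 + 0.2*-5.0 = 0.4
Step 3: y^k = 0.4, reduced costs: (1.6, 2.8)
  x^k = (0.0, 0.0), subgradient = b - a^T x = 7.0
  y^{k+1} = 0.4 + 0.2*7.0 = 1.8
Dual objective at y_3 = 1.8: reduced costs (0.2, -1.4), box minimizer x = (0.0, 4.0)
g(y_3) = b*y + (c1 - a1*y)*x1 + (c2 - a2*y)*x2 = 7*1.8 + 0.2*0.0 + (-1.4)*4.0 = 12.6 + 0.0 - 5.6 = 7.0


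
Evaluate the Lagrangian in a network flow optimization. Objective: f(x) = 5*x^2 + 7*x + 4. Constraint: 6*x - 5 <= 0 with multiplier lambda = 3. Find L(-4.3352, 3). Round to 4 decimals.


Step 1: Evaluate f(x).
f(-4.3352) = 5*(-4.3352)^2 + 7*(-4.3352) + 4 = 67.6234
Step 2: Evaluate g(x).
g(-4.3352) = 6*-4.3352 - 5 = -31.0112
Step 3: Compute Lagrangian.
L = 67.6234 + 3*-31.0112 = -25.4102


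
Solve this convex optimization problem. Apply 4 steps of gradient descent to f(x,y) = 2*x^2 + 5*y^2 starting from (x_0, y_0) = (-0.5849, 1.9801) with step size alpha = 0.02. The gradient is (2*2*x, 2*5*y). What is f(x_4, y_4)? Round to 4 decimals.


Gradient descent on f(x,y) = 2*x^2 + 5*y^2.
Starting point: (-0.5849, 1.9801), alpha = 0.02
Step 1: grad_x = 2*2*-0.5849 = -2.3396, grad_y = 2*5*1.9801 = 19.801
  x_1 = -0.5849 - 0.02*-2.3396 = -0.5381
  y_1 = 1.9801 - 0.02*19.801 = 1.5841
Step 2: grad_x = 2*2*-0.5381 = -2.1524, grad_y = 2*5*1.5841 = 15.8408
  x_2 = -0.5381 - 0.02*-2.1524 = -0.4951
  y_2 = 1.5841 - 0.02*15.8408 = 1.2673
Step 3: grad_x = 2*2*-0.4951 = -1.9802, grad_y = 2*5*1.2673 = 12.6726
  x_3 = -0.4951 - 0.02*-1.9802 = -0.4555
  y_3 = 1.2673 - 0.02*12.6726 = 1.0138
Step 4: grad_x = 2*2*-0.4555 = -1.8218, grad_y = 2*5*1.0138 = 10.1381
  x_4 = -0.4555 - 0.02*-1.8218 = -0.419
  y_4 = 1.0138 - 0.02*10.1381 = 0.811
f(-0.419, 0.811) = 2*(-0.419)^2 + 5*0.811^2 = 3.6402


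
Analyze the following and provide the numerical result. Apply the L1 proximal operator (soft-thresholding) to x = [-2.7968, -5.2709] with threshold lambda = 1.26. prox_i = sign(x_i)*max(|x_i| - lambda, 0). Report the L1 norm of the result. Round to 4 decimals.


Soft-thresholding with lambda = 1.26:
prox(-2.7968) = sign(-2.7968)*max(|-2.7968| - 1.26, 0) = -1.5368
prox(-5.2709) = sign(-5.2709)*max(|-5.2709| - 1.26, 0) = -4.0109
prox(x) = [-1.5368, -4.0109]
||prox(x)||_1 = 1.5368 + 4.0109 = 5.5477


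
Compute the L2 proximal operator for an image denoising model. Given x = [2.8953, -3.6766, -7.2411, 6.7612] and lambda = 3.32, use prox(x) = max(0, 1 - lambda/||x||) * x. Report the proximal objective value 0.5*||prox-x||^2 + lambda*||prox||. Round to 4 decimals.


Step 1: Compute ||x||.
||x|| = 10.9566
Step 2: Compute scaling factor.
scale = max(0, 1 - 3.32/10.9566) = 0.697
Step 3: prox(x) = [2.018, -2.5625, -5.047, 4.7125]
||prox(x)|| = 7.6366
Step 4: Proximal objective.
0.5*||prox-x||^2 = 5.5112
lambda*||prox|| = 25.3535
Total = 30.8648


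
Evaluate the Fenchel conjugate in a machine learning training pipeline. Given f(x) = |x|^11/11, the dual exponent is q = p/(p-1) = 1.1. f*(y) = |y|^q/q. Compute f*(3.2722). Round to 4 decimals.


The conjugate exponent q satisfies 1/p + 1/q = 1.
p = 11, so q = 11/(11 - 1) = 1.1
|y|^q = 3.2722^1.1 = 3.684
f*(3.2722) = 3.684 / 1.1 = 3.3491


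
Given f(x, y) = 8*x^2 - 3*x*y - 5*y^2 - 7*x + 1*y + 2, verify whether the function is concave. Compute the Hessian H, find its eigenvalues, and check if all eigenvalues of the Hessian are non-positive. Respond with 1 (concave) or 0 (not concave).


The Hessian of f(x,y) = 8*x^2 - 3*x*y - 5*y^2 - 7*x + 1*y + 2 is:
H = [[16, -3], [-3, -10]]
Trace = 16 - 10 = 6
Determinant = 16*-10 - (-3)^2 = -169
Discriminant = (6)^2 - 4*-169 = 712.0
Eigenvalues: lambda_1 = -10.3417, lambda_2 = 16.3417
The function is not concave.

0


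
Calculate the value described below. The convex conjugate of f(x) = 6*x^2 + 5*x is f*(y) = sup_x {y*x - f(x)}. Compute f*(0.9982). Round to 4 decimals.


f*(y) = sup_x {y*x - a*x^2 - b*x} = sup_x {(y-b)*x - a*x^2}
FOC: (y - b) - 2a*x = 0 => x* = (y - b)/(2a)
x* = (0.9982 - 5)/(2*6) = -0.3335
f*(0.9982) = (y-b)^2/(4a) = (0.9982 - 5)^2/(4*6)
= 16.0144/24 = 0.6673


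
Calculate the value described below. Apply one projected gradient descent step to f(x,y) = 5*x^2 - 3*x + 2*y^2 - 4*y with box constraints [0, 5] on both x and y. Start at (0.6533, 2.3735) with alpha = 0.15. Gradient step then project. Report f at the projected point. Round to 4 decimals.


Step 1: Compute gradient at (0.6533, 2.3735).
grad_x = 2*5*0.6533 - 3 = 3.533
grad_y = 2*2*2.3735 - 4 = 5.494
Step 2: Gradient step.
x_raw = 0.6533 - 0.15*3.533 = 0.1234
y_raw = 2.3735 - 0.15*5.494 = 1.5494
Step 3: Project onto [0, 5].
x_proj = clip(0.1234) = 0.1234
y_proj = clip(1.5494) = 1.5494
Step 4: Evaluate f.
f(0.1234, 1.5494) = -1.6903


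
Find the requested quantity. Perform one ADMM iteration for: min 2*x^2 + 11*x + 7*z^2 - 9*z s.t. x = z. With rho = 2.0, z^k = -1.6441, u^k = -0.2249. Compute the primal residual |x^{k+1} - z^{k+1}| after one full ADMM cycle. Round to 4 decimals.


ADMM iteration with rho = 2.0, z^k = -1.6441, u^k = -0.2249
Step 1: x-update.
Minimize 2*x^2 + 11*x + (2.0/2)*(x + 1.6441 - 0.2249)^2
FOC: (2*2 + 2.0)*x = -11 + 2.0*(-1.6441 + 0.2249)
x^{k+1} = -2.3064
Step 2: z-update.
Minimize 7*z^2 - 9*z + (2.0/2)*(-2.3064 - z - 0.2249)^2
FOC: (2*7 + 2.0)*z = 9 + 2.0*(-2.3064 - 0.2249)
z^{k+1} = 0.2461
Step 3: u-update.
u^{k+1} = -0.2249 - 2.3064 - 0.2461 = -2.7774
Step 4: Primal residual = |-2.3064 - 0.2461| = 2.5525


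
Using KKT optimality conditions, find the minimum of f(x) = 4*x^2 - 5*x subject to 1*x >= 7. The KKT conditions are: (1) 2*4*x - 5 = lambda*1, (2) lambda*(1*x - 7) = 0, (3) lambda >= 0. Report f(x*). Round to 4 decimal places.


Step 1: Try lambda = 0 (constraint inactive).
x_unc = 5/(2*4) = 0.625
Check: 1*0.625 = 0.625 < 7 -- violated!
Step 2: Constraint must be active: 1*x = 7
x* = 7/1 = 7.0
lambda = (2*4*7.0 - 5)/1 = 51.0
Step 3: Compute optimal value.
f(x*) = 4*7.0^2 - 5*7.0 = 161.0


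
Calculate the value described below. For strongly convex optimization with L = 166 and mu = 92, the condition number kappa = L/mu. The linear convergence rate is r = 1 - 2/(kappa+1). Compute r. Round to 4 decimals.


Step 1: Compute the condition number.
kappa = L/mu = 166/92 = 1.8043
Step 2: Compute the convergence rate.
r = 1 - 2/(kappa + 1) = 1 - 2*mu/(L + mu) = (L - mu)/(L + mu) = 74/258 = 0.2868


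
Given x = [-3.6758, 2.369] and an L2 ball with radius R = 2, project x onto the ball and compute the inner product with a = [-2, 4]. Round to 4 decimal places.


Step 1: Compute ||x|| (intermediates to 6 decimals).
||x|| = sqrt((-3.6758)^2 + 2.369^2) = 4.373061
Step 2: Project.
Since ||x|| > R, scale = R/||x|| = 2/4.373061 = 0.457346, proj(x) = scale * x
proj(x) = [-1.681112, 1.083453]
Step 3: Dot product.
a^T * proj(x) = -2*(-1.681112) + 4*1.083453 = 7.696


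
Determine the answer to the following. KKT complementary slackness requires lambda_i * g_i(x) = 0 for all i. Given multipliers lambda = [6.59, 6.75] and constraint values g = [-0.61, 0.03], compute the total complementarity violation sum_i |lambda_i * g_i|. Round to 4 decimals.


KKT complementary slackness check:
lambda_1 * g_1 = 6.59 * -0.61 = -4.0199
lambda_2 * g_2 = 6.75 * 0.03 = 0.2025
Total violation = 4.0199 + 0.2025 = 4.2224


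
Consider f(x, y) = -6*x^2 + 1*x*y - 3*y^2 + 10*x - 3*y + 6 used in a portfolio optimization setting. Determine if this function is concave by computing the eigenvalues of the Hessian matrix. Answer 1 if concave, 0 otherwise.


The Hessian of f(x,y) = -6*x^2 + 1*x*y - 3*y^2 + 10*x - 3*y + 6 is:
H = [[-12, 1], [1, -6]]
Trace = -12 - 6 = -18
Determinant = -12*-6 - (1)^2 = 71
Discriminant = (-18)^2 - 4*71 = 40.0
Eigenvalues: lambda_1 = -12.1623, lambda_2 = -5.8377
The function is concave.

1


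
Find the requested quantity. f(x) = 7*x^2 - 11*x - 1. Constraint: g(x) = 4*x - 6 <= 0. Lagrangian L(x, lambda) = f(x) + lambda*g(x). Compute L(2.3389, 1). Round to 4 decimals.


Step 1: Evaluate f(x).
f(2.3389) = 7*2.3389^2 - 11*2.3389 - 1 = 11.5653
Step 2: Evaluate g(x).
g(2.3389) = 4*2.3389 - 6 = 3.3556
Step 3: Compute Lagrangian.
L = 11.5653 + 1*3.3556 = 14.9209


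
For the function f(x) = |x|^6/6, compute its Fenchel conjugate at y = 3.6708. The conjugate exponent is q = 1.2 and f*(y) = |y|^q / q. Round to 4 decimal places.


The conjugate exponent q satisfies 1/p + 1/q = 1.
p = 6, so q = 6/(6 - 1) = 1.2
|y|^q = 3.6708^1.2 = 4.7612
f*(3.6708) = 4.7612 / 1.2 = 3.9676


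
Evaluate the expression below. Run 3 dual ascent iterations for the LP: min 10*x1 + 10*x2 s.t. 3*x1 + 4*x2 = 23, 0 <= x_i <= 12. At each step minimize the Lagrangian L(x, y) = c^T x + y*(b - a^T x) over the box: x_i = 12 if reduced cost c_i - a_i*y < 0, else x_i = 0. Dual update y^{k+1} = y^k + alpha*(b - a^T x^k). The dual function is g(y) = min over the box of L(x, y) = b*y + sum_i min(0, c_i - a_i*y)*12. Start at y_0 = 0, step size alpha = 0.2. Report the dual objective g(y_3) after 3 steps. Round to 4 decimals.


Dual ascent for LP: min 10*x1 + 10*x2, 3*x1 + 4*x2 = 23, 0 <= x_i <= 12
Step 1: y^k = 0.0, reduced costs: (10.0, 10.0)
  x^k = (0.0, 0.0), subgradient = b - a^T x = 23.0
  y^{k+1} = 0.0 + 0.2*23.0 = 4.6
Step 2: y^k = 4.6, reduced costs: (-3.8, -8.4)
  x^k = (12.0, 12.0), subgradient = b - a^T x = -61.0
  y^{k+1} = 4.6 + 0.2*-61.0 = -7.6
Step 3: y^k = -7.6, reduced costs: (32.8, 40.4)
  x^k = (0.0, 0.0), subgradient = b - a^T x = 23.0
  y^{k+1} = -7.6 + 0.2*23.0 = -3.0
Dual objective at y_3 = -3.0: reduced costs (19.0, 22.0), box minimizer x = (0.0, 0.0)
g(y_3) = b*y + (c1 - a1*y)*x1 + (c2 - a2*y)*x2 = 23*(-3.0) + 19.0*0.0 + 22.0*0.0 = -69.0 + 0.0 + 0.0 = -69.0


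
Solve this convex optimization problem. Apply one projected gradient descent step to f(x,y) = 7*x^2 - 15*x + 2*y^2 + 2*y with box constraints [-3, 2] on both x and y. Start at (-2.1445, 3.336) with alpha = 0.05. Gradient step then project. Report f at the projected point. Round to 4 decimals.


Step 1: Compute gradient at (-2.1445, 3.336).
grad_x = 2*7*-2.1445 - 15 = -45.023
grad_y = 2*2*3.336 + 2 = 15.344
Step 2: Gradient step.
x_raw = -2.1445 - 0.05*-45.023 = 0.1067
y_raw = 3.336 - 0.05*15.344 = 2.5688
Step 3: Project onto [-3, 2].
x_proj = clip(0.1067) = 0.1067
y_proj = clip(2.5688) = 2.0
Step 4: Evaluate f.
f(0.1067, 2.0) = 10.4799


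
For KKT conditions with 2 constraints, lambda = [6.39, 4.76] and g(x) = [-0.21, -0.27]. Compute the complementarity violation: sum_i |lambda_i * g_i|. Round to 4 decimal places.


KKT complementary slackness check:
lambda_1 * g_1 = 6.39 * -0.21 = -1.3419
lambda_2 * g_2 = 4.76 * -0.27 = -1.2852
Total violation = 1.3419 + 1.2852 = 2.6271


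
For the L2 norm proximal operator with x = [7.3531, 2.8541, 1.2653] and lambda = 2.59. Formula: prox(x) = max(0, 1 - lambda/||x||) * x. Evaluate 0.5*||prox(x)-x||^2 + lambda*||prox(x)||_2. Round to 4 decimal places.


Step 1: Compute ||x||.
||x|| = 7.9884
Step 2: Compute scaling factor.
scale = max(0, 1 - 2.59/7.9884) = 0.6758
Step 3: prox(x) = [4.9691, 1.9287, 0.8551]
||prox(x)|| = 5.3984
Step 4: Proximal objective.
0.5*||prox-x||^2 = 3.3541
lambda*||prox|| = 13.9819
Total = 17.336


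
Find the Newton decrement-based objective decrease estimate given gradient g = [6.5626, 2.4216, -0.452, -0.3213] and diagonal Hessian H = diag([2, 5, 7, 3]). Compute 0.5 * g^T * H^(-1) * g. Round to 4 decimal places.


Step 1: H is diagonal, so H^(-1) * g = [3.2813, 0.4843, -0.0646, -0.1071].
Step 2: g^T H^(-1) g = sum_i g_i^2 / H_ii
  = (6.5626)^2/2 + (2.4216)^2/5 + (-0.452)^2/7 + (-0.3213)^2/3
  = 21.5339 + 1.1728 + 0.0292 + 0.0344 = 22.7703
Step 3: Objective decrease = 0.5 * g^T H^(-1) g = 11.3851


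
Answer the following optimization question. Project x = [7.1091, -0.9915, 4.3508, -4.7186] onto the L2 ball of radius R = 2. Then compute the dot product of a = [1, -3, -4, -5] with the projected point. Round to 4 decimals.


Step 1: Compute ||x|| (intermediates to 6 decimals).
||x|| = sqrt(7.1091^2 + (-0.9915)^2 + 4.3508^2 + (-4.7186)^2) = 9.628968
Step 2: Project.
Since ||x|| > R, scale = R/||x|| = 2/9.628968 = 0.207707, proj(x) = scale * x
proj(x) = [1.47661, -0.205941, 0.903692, -0.980086]
Step 3: Dot product.
a^T * proj(x) = 1*1.47661 - 3*(-0.205941) - 4*0.903692 - 5*(-0.980086) = 3.3801


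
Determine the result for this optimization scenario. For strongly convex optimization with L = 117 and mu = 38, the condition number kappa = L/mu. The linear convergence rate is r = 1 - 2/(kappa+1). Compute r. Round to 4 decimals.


Step 1: Compute the condition number.
kappa = L/mu = 117/38 = 3.0789
Step 2: Compute the convergence rate.
r = 1 - 2/(kappa + 1) = 1 - 2*mu/(L + mu) = (L - mu)/(L + mu) = 79/155 = 0.5097


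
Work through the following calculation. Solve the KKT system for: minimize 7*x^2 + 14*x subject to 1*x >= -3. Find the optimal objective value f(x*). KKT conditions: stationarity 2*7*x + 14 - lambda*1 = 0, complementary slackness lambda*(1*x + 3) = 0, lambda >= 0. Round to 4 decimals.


Step 1: Try lambda = 0 (constraint inactive).
Stationarity: 2*7*x + 14 = 0
x* = -14/(2*7) = -1.0
Check constraint: 1*-1.0 = -1.0 >= -3 -- satisfied.
Step 2: Compute optimal value.
f(x*) = 7*(-1.0)^2 + 14*(-1.0) = -7.0


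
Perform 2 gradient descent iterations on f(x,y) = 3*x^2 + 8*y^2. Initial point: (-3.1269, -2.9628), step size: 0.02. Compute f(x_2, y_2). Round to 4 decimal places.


Gradient descent on f(x,y) = 3*x^2 + 8*y^2.
Starting point: (-3.1269, -2.9628), alpha = 0.02
Step 1: grad_x = 2*3*-3.1269 = -18.7614, grad_y = 2*8*-2.9628 = -47.4048
  x_1 = -3.1269 - 0.02*-18.7614 = -2.7517
  y_1 = -2.9628 - 0.02*-47.4048 = -2.0147
Step 2: grad_x = 2*3*-2.7517 = -16.51, grad_y = 2*8*-2.0147 = -32.2353
  x_2 = -2.7517 - 0.02*-16.51 = -2.4215
  y_2 = -2.0147 - 0.02*-32.2353 = -1.37
f(-2.4215, -1.37) = 3*(-2.4215)^2 + 8*(-1.37)^2 = 32.6057


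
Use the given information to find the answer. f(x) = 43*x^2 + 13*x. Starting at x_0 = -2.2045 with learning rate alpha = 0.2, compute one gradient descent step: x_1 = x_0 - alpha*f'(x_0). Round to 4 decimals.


We compute the gradient at x_0 and apply the update.
f'(x) = 86*x + 13
f'(-2.2045) = 86*-2.2045 + 13 = -176.587
x_1 = -2.2045 - 0.2*-176.587 = 33.1129


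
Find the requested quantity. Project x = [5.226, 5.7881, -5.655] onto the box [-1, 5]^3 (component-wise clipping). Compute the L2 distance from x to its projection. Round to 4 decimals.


Project each component onto [-1, 5].
clip(5.226) = 5.0, clip(5.7881) = 5.0, clip(-5.655) = -1.0
Projection = [5.0, 5.0, -1.0]
Squared diffs: [0.0511, 0.6211, 21.669]
Distance = sqrt(22.3412) = 4.7266


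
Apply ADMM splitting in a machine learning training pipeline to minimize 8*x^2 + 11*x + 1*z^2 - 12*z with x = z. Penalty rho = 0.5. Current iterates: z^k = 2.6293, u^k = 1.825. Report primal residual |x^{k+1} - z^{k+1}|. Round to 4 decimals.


ADMM iteration with rho = 0.5, z^k = 2.6293, u^k = 1.825
Step 1: x-update.
Minimize 8*x^2 + 11*x + (0.5/2)*(x - 2.6293 + 1.825)^2
FOC: (2*8 + 0.5)*x = -11 + 0.5*(2.6293 - 1.825)
x^{k+1} = -0.6423
Step 2: z-update.
Minimize 1*z^2 - 12*z + (0.5/2)*(-0.6423 - z + 1.825)^2
FOC: (2*1 + 0.5)*z = 12 + 0.5*(-0.6423 + 1.825)
z^{k+1} = 5.0365
Step 3: u-update.
u^{k+1} = 1.825 - 0.6423 - 5.0365 = -3.8538
Step 4: Primal residual = |-0.6423 - 5.0365| = 5.6788


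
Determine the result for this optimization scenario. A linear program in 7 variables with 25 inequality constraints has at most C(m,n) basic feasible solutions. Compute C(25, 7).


Each vertex corresponds to some choice of n active constraints out of m, so the number of vertices is at most C(m, n) = m! / (n!(m-n)!).
m = 25, n = 7
Numerator: 25 * 24 * 23 * 22 * 21 * 20 * 19
Denominator: 7! = 5040
C(25, 7) = 480700


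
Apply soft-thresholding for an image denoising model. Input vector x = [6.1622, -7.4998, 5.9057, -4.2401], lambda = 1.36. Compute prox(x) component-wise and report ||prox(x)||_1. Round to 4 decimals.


Soft-thresholding with lambda = 1.36:
prox(6.1622) = sign(6.1622)*max(|6.1622| - 1.36, 0) = 4.8022
prox(-7.4998) = sign(-7.4998)*max(|-7.4998| - 1.36, 0) = -6.1398
prox(5.9057) = sign(5.9057)*max(|5.9057| - 1.36, 0) = 4.5457
prox(-4.2401) = sign(-4.2401)*max(|-4.2401| - 1.36, 0) = -2.8801
prox(x) = [4.8022, -6.1398, 4.5457, -2.8801]
||prox(x)||_1 = 4.8022 + 6.1398 + 4.5457 + 2.8801 = 18.3678


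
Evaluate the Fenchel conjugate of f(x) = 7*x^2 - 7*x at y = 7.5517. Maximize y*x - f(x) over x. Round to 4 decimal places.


f*(y) = sup_x {y*x - a*x^2 - b*x} = sup_x {(y-b)*x - a*x^2}
FOC: (y - b) - 2a*x = 0 => x* = (y - b)/(2a)
x* = (7.5517 + 7)/(2*7) = 1.0394
f*(7.5517) = (y-b)^2/(4a) = (7.5517 + 7)^2/(4*7)
= 211.752/28 = 7.5626


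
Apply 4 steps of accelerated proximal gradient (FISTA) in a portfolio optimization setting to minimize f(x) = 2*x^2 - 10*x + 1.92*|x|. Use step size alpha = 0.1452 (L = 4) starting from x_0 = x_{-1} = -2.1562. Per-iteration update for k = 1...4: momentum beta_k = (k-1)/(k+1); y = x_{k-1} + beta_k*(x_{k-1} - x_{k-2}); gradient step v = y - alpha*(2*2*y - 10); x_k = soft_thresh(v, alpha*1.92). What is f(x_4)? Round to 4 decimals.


FISTA on f(x) = 2*x^2 - 10*x + 1.92*|x|
L = 4, alpha = 0.1452
Iteration 1: beta = 0.0, y = -2.1562 + 0.0*(-2.1562 + 2.1562) = -2.1562
  grad(y) = -18.6248, v = y - alpha*grad = 0.5481
  prox(v) = soft_thresh(0.5481, 0.2788) = 0.2693
Iteration 2: beta = 0.3333, y = 0.2693 + 0.3333*(0.2693 + 2.1562) = 1.0778
  grad(y) = -5.6886, v = y - alpha*grad = 1.9038
  prox(v) = soft_thresh(1.9038, 0.2788) = 1.6251
Iteration 3: beta = 0.5, y = 1.6251 + 0.5*(1.6251 - 0.2693) = 2.3029
  grad(y) = -0.7884, v = y - alpha*grad = 2.4174
  prox(v) = soft_thresh(2.4174, 0.2788) = 2.1386
Iteration 4: beta = 0.6, y = 2.1386 + 0.6*(2.1386 - 1.6251) = 2.4467
  grad(y) = -0.2131, v = y - alpha*grad = 2.4777
  prox(v) = soft_thresh(2.4777, 0.2788) = 2.1989
f(x_4) = 2*2.1989^2 - 10*2.1989 + 1.92*|2.1989| = -8.0968


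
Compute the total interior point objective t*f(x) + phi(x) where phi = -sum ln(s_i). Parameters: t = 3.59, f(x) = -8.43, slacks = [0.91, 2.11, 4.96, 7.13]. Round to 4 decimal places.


Step 1: Compute log-barrier.
ln values: [-0.0943, 0.7467, 1.6014, 1.9643]
phi = -(-0.0943 + 0.7467 + 1.6014 + 1.9643) = -4.2181
Step 2: Compute augmented objective.
t*f(x) = 3.59*-8.43 = -30.2637
Total = -30.2637 - 4.2181 = -34.4818


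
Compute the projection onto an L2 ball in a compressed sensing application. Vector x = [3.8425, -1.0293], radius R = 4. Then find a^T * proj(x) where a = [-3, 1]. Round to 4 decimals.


Step 1: Compute ||x|| (intermediates to 6 decimals).
||x|| = sqrt(3.8425^2 + (-1.0293)^2) = 3.977972
Step 2: Project.
Since ||x|| <= R, proj = x (no scaling needed).
proj(x) = [3.8425, -1.0293]
Step 3: Dot product.
a^T * proj(x) = -3*3.8425 + 1*(-1.0293) = -12.5568


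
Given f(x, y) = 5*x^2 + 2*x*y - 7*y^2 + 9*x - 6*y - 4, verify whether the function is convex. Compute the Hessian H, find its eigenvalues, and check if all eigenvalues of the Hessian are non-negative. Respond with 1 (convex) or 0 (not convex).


The Hessian of f(x,y) = 5*x^2 + 2*x*y - 7*y^2 + 9*x - 6*y - 4 is:
H = [[10, 2], [2, -14]]
Trace = 10 - 14 = -4
Determinant = 10*-14 - (2)^2 = -144
Discriminant = (-4)^2 - 4*-144 = 592.0
Eigenvalues: lambda_1 = -14.1655, lambda_2 = 10.1655
The function is not convex.

0


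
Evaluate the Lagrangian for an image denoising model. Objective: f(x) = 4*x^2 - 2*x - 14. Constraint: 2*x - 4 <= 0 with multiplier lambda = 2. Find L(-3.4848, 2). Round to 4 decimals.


Step 1: Evaluate f(x).
f(-3.4848) = 4*(-3.4848)^2 - 2*(-3.4848) - 14 = 41.5449
Step 2: Evaluate g(x).
g(-3.4848) = 2*-3.4848 - 4 = -10.9696
Step 3: Compute Lagrangian.
L = 41.5449 + 2*-10.9696 = 19.6057


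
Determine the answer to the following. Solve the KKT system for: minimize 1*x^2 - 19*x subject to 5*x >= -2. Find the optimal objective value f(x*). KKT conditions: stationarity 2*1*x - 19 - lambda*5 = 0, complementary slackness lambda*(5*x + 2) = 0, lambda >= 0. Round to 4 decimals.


Step 1: Try lambda = 0 (constraint inactive).
Stationarity: 2*1*x - 19 = 0
x* = 19/(2*1) = 9.5
Check constraint: 5*9.5 = 47.5 >= -2 -- satisfied.
Step 2: Compute optimal value.
f(x*) = 1*9.5^2 - 19*9.5 = -90.25


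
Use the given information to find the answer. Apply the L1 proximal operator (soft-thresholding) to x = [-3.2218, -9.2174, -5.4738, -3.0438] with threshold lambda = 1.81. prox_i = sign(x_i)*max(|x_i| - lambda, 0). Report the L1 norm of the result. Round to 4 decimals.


Soft-thresholding with lambda = 1.81:
prox(-3.2218) = sign(-3.2218)*max(|-3.2218| - 1.81, 0) = -1.4118
prox(-9.2174) = sign(-9.2174)*max(|-9.2174| - 1.81, 0) = -7.4074
prox(-5.4738) = sign(-5.4738)*max(|-5.4738| - 1.81, 0) = -3.6638
prox(-3.0438) = sign(-3.0438)*max(|-3.0438| - 1.81, 0) = -1.2338
prox(x) = [-1.4118, -7.4074, -3.6638, -1.2338]
||prox(x)||_1 = 1.4118 + 7.4074 + 3.6638 + 1.2338 = 13.7168


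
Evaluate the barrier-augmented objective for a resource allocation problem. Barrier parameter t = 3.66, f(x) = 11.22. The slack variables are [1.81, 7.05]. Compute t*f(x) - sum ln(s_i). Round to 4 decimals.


Step 1: Compute log-barrier.
ln values: [0.5933, 1.953]
phi = -(0.5933 + 1.953) = -2.5464
Step 2: Compute augmented objective.
t*f(x) = 3.66*11.22 = 41.0652
Total = 41.0652 - 2.5464 = 38.5188


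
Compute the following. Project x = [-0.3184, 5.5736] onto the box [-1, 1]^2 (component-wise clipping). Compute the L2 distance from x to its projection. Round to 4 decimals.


Project each component onto [-1, 1].
clip(-0.3184) = -0.3184, clip(5.5736) = 1.0
Projection = [-0.3184, 1.0]
Squared diffs: [0.0, 20.9178]
Distance = sqrt(20.9178) = 4.5736


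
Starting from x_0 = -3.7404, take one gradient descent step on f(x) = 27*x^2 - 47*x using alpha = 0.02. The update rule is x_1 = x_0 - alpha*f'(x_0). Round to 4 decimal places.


We compute the gradient at x_0 and apply the update.
f'(x) = 54*x - 47
f'(-3.7404) = 54*-3.7404 - 47 = -248.9816
x_1 = -3.7404 - 0.02*-248.9816 = 1.2392


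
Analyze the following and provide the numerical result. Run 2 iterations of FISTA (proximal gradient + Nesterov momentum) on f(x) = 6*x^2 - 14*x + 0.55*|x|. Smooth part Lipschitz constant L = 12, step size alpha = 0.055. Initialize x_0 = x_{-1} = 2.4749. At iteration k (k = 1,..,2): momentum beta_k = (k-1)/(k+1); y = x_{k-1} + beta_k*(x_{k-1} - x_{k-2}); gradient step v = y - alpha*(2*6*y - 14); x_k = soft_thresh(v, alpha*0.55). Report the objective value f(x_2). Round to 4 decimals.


FISTA on f(x) = 6*x^2 - 14*x + 0.55*|x|
L = 12, alpha = 0.055
Iteration 1: beta = 0.0, y = 2.4749 + 0.0*(2.4749 - 2.4749) = 2.4749
  grad(y) = 15.6988, v = y - alpha*grad = 1.6115
  prox(v) = soft_thresh(1.6115, 0.0303) = 1.5812
Iteration 2: beta = 0.3333, y = 1.5812 + 0.3333*(1.5812 - 2.4749) = 1.2833
  grad(y) = 1.3999, v = y - alpha*grad = 1.2063
  prox(v) = soft_thresh(1.2063, 0.0303) = 1.1761
f(x_2) = 6*1.1761^2 - 14*1.1761 + 0.55*|1.1761| = -7.5193


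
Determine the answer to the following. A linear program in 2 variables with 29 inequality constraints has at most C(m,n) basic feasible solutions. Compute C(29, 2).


Each vertex corresponds to some choice of n active constraints out of m, so the number of vertices is at most C(m, n) = m! / (n!(m-n)!).
m = 29, n = 2
Numerator: 29 * 28
Denominator: 2! = 2
C(29, 2) = 406


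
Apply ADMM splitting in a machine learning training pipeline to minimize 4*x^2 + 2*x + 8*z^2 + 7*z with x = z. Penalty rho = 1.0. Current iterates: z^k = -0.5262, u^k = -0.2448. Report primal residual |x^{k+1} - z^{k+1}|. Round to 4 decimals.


ADMM iteration with rho = 1.0, z^k = -0.5262, u^k = -0.2448
Step 1: x-update.
Minimize 4*x^2 + 2*x + (1.0/2)*(x + 0.5262 - 0.2448)^2
FOC: (2*4 + 1.0)*x = -2 + 1.0*(-0.5262 + 0.2448)
x^{k+1} = -0.2535
Step 2: z-update.
Minimize 8*z^2 + 7*z + (1.0/2)*(-0.2535 - z - 0.2448)^2
FOC: (2*8 + 1.0)*z = -7 + 1.0*(-0.2535 - 0.2448)
z^{k+1} = -0.4411
Step 3: u-update.
u^{k+1} = -0.2448 - 0.2535 + 0.4411 = -0.0572
Step 4: Primal residual = |-0.2535 + 0.4411| = 0.1876


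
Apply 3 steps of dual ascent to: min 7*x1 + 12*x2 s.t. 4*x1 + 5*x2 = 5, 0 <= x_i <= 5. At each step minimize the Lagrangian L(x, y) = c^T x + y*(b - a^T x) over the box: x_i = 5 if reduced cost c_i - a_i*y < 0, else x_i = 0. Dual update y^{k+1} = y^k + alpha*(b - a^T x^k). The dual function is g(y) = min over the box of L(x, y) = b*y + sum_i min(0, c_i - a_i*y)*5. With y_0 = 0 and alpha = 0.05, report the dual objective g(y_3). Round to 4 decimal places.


Dual ascent for LP: min 7*x1 + 12*x2, 4*x1 + 5*x2 = 5, 0 <= x_i <= 5
Step 1: y^k = 0.0, reduced costs: (7.0, 12.0)
  x^k = (0.0, 0.0), subgradient = b - a^T x = 5.0
  y^{k+1} = 0.0 + 0.05*5.0 = 0.25
Step 2: y^k = 0.25, reduced costs: (6.0, 10.75)
  x^k = (0.0, 0.0), subgradient = b - a^T x = 5.0
  y^{k+1} = 0.25 + 0.05*5.0 = 0.5
Step 3: y^k = 0.5, reduced costs: (5.0, 9.5)
  x^k = (0.0, 0.0), subgradient = b - a^T x = 5.0
  y^{k+1} = 0.5 + 0.05*5.0 = 0.75
Dual objective at y_3 = 0.75: reduced costs (4.0, 8.25), box minimizer x = (0.0, 0.0)
g(y_3) = b*y + (c1 - a1*y)*x1 + (c2 - a2*y)*x2 = 5*0.75 + 4.0*0.0 + 8.25*0.0 = 3.75 + 0.0 + 0.0 = 3.75


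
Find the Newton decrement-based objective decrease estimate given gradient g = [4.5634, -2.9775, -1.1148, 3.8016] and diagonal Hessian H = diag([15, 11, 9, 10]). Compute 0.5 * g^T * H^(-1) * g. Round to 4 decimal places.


Step 1: H is diagonal, so H^(-1) * g = [0.3042, -0.2707, -0.1239, 0.3802].
Step 2: g^T H^(-1) g = sum_i g_i^2 / H_ii
  = (4.5634)^2/15 + (-2.9775)^2/11 + (-1.1148)^2/9 + (3.8016)^2/10
  = 1.3883 + 0.806 + 0.1381 + 1.4452 = 3.7776
Step 3: Objective decrease = 0.5 * g^T H^(-1) g = 1.8888


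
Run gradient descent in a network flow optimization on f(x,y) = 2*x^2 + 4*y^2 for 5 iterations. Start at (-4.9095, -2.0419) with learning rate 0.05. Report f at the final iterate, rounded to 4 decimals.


Gradient descent on f(x,y) = 2*x^2 + 4*y^2.
Starting point: (-4.9095, -2.0419), alpha = 0.05
Step 1: grad_x = 2*2*-4.9095 = -19.638, grad_y = 2*4*-2.0419 = -16.3352
  x_1 = -4.9095 - 0.05*-19.638 = -3.9276
  y_1 = -2.0419 - 0.05*-16.3352 = -1.2251
Step 2: grad_x = 2*2*-3.9276 = -15.7104, grad_y = 2*4*-1.2251 = -9.8011
  x_2 = -3.9276 - 0.05*-15.7104 = -3.1421
  y_2 = -1.2251 - 0.05*-9.8011 = -0.7351
Step 3: grad_x = 2*2*-3.1421 = -12.5683, grad_y = 2*4*-0.7351 = -5.8807
  x_3 = -3.1421 - 0.05*-12.5683 = -2.5137
  y_3 = -0.7351 - 0.05*-5.8807 = -0.4411
Step 4: grad_x = 2*2*-2.5137 = -10.0547, grad_y = 2*4*-0.4411 = -3.5284
  x_4 = -2.5137 - 0.05*-10.0547 = -2.0109
  y_4 = -0.4411 - 0.05*-3.5284 = -0.2646
Step 5: grad_x = 2*2*-2.0109 = -8.0437, grad_y = 2*4*-0.2646 = -2.117
  x_5 = -2.0109 - 0.05*-8.0437 = -1.6087
  y_5 = -0.2646 - 0.05*-2.117 = -0.1588
f(-1.6087, -0.1588) = 2*(-1.6087)^2 + 4*(-0.1588)^2 = 5.277


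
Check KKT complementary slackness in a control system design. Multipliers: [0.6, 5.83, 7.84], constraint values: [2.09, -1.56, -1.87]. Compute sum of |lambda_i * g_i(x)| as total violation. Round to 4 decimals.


KKT complementary slackness check:
lambda_1 * g_1 = 0.6 * 2.09 = 1.254
lambda_2 * g_2 = 5.83 * -1.56 = -9.0948
lambda_3 * g_3 = 7.84 * -1.87 = -14.6608
Total violation = 1.254 + 9.0948 + 14.6608 = 25.0096


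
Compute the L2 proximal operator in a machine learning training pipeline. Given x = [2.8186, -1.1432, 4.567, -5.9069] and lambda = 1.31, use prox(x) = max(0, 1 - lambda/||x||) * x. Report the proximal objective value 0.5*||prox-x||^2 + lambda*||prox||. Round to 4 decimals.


Step 1: Compute ||x||.
||x|| = 8.0623
Step 2: Compute scaling factor.
scale = max(0, 1 - 1.31/8.0623) = 0.8375
Step 3: prox(x) = [2.3606, -0.9574, 3.8249, -4.9471]
||prox(x)|| = 6.7523
Step 4: Proximal objective.
0.5*||prox-x||^2 = 0.8581
lambda*||prox|| = 8.8455
Total = 9.7035


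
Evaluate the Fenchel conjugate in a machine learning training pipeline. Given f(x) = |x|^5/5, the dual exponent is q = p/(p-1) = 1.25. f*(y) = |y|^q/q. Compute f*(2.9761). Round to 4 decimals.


The conjugate exponent q satisfies 1/p + 1/q = 1.
p = 5, so q = 5/(5 - 1) = 1.25
|y|^q = 2.9761^1.25 = 3.9089
f*(2.9761) = 3.9089 / 1.25 = 3.1272


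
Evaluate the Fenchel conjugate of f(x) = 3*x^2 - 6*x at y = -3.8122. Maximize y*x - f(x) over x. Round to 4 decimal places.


f*(y) = sup_x {y*x - a*x^2 - b*x} = sup_x {(y-b)*x - a*x^2}
FOC: (y - b) - 2a*x = 0 => x* = (y - b)/(2a)
x* = (-3.8122 + 6)/(2*3) = 0.3646
f*(-3.8122) = (y-b)^2/(4a) = (-3.8122 + 6)^2/(4*3)
= 4.7865/12 = 0.3989


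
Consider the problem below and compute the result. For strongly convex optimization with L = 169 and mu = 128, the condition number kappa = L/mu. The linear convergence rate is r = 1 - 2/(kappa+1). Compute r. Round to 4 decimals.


Step 1: Compute the condition number.
kappa = L/mu = 169/128 = 1.3203
Step 2: Compute the convergence rate.
r = 1 - 2/(kappa + 1) = 1 - 2*mu/(L + mu) = (L - mu)/(L + mu) = 41/297 = 0.138


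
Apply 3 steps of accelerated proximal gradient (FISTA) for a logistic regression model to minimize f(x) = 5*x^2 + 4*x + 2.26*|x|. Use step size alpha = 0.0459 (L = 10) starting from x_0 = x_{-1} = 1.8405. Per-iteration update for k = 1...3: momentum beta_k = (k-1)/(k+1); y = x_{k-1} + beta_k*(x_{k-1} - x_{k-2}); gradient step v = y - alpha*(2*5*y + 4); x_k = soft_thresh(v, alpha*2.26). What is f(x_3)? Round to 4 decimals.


FISTA on f(x) = 5*x^2 + 4*x + 2.26*|x|
L = 10, alpha = 0.0459
Iteration 1: beta = 0.0, y = 1.8405 + 0.0*(1.8405 - 1.8405) = 1.8405
  grad(y) = 22.405, v = y - alpha*grad = 0.8121
  prox(v) = soft_thresh(0.8121, 0.1037) = 0.7084
Iteration 2: beta = 0.3333, y = 0.7084 + 0.3333*(0.7084 - 1.8405) = 0.331
  grad(y) = 7.31, v = y - alpha*grad = -0.0045
  prox(v) = soft_thresh(-0.0045, 0.1037) = 0.0
Iteration 3: beta = 0.5, y = 0.0 + 0.5*(0.0 - 0.7084) = -0.3542
  grad(y) = 0.4581, v = y - alpha*grad = -0.3752
  prox(v) = soft_thresh(-0.3752, 0.1037) = -0.2715
f(x_3) = 5*(-0.2715)^2 + 4*(-0.2715) + 2.26*|-0.2715| = -0.1039


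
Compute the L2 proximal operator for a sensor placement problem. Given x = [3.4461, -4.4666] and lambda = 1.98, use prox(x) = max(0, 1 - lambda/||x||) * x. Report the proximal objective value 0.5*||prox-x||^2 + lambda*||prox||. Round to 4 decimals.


Step 1: Compute ||x||.
||x|| = 5.6415
Step 2: Compute scaling factor.
scale = max(0, 1 - 1.98/5.6415) = 0.649
Step 3: prox(x) = [2.2366, -2.8989]
||prox(x)|| = 3.6615
Step 4: Proximal objective.
0.5*||prox-x||^2 = 1.9602
lambda*||prox|| = 7.2498
Total = 9.2099


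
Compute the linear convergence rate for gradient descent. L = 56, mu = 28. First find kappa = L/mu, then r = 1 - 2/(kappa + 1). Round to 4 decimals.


Step 1: Compute the condition number.
kappa = L/mu = 56/28 = 2.0
Step 2: Compute the convergence rate.
r = 1 - 2/(kappa + 1) = 1 - 2*mu/(L + mu) = (L - mu)/(L + mu) = 28/84 = 0.3333


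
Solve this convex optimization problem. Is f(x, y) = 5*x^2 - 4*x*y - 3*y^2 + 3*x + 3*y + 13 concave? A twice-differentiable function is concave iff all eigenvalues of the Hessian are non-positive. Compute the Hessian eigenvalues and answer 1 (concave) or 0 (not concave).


The Hessian of f(x,y) = 5*x^2 - 4*x*y - 3*y^2 + 3*x + 3*y + 13 is:
H = [[10, -4], [-4, -6]]
Trace = 10 - 6 = 4
Determinant = 10*-6 - (-4)^2 = -76
Discriminant = (4)^2 - 4*-76 = 320.0
Eigenvalues: lambda_1 = -6.9443, lambda_2 = 10.9443
The function is not concave.

0


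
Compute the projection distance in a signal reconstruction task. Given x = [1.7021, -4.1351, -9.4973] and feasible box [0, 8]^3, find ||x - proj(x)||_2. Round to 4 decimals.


Project each component onto [0, 8].
clip(1.7021) = 1.7021, clip(-4.1351) = 0.0, clip(-9.4973) = 0.0
Projection = [1.7021, 0.0, 0.0]
Squared diffs: [0.0, 17.0991, 90.1987]
Distance = sqrt(107.2978) = 10.3585


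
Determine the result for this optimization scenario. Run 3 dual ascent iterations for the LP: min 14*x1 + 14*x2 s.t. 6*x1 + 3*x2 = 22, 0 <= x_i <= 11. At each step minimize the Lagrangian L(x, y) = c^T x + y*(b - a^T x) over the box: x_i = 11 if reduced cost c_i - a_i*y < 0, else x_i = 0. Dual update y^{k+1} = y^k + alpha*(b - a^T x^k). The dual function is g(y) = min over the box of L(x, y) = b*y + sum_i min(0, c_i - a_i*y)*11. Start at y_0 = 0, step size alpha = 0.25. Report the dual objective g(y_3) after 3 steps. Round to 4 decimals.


Dual ascent for LP: min 14*x1 + 14*x2, 6*x1 + 3*x2 = 22, 0 <= x_i <= 11
Step 1: y^k = 0.0, reduced costs: (14.0, 14.0)
  x^k = (0.0, 0.0), subgradient = b - a^T x = 22.0
  y^{k+1} = 0.0 + 0.25*22.0 = 5.5
Step 2: y^k = 5.5, reduced costs: (-19.0, -2.5)
  x^k = (11.0, 11.0), subgradient = b - a^T x = -77.0
  y^{k+1} = 5.5 + 0.25*-77.0 = -13.75
Step 3: y^k = -13.75, reduced costs: (96.5, 55.25)
  x^k = (0.0, 0.0), subgradient = b - a^T x = 22.0
  y^{k+1} = -13.75 + 0.25*22.0 = -8.25
Dual objective at y_3 = -8.25: reduced costs (63.5, 38.75), box minimizer x = (0.0, 0.0)
g(y_3) = b*y + (c1 - a1*y)*x1 + (c2 - a2*y)*x2 = 22*(-8.25) + 63.5*0.0 + 38.75*0.0 = -181.5 + 0.0 + 0.0 = -181.5


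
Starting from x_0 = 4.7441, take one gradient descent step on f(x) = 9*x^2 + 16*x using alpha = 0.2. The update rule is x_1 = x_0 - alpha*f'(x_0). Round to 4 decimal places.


We compute the gradient at x_0 and apply the update.
f'(x) = 18*x + 16
f'(4.7441) = 18*4.7441 + 16 = 101.3938
x_1 = 4.7441 - 0.2*101.3938 = -15.5347


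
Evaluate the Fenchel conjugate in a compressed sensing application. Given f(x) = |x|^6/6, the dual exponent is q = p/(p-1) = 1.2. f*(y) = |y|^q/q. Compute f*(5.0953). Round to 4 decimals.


The conjugate exponent q satisfies 1/p + 1/q = 1.
p = 6, so q = 6/(6 - 1) = 1.2
|y|^q = 5.0953^1.2 = 7.0567
f*(5.0953) = 7.0567 / 1.2 = 5.8806


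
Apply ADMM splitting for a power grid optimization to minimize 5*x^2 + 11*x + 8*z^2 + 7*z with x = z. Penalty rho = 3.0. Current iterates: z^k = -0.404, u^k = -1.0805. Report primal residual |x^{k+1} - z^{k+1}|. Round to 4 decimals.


ADMM iteration with rho = 3.0, z^k = -0.404, u^k = -1.0805
Step 1: x-update.
Minimize 5*x^2 + 11*x + (3.0/2)*(x + 0.404 - 1.0805)^2
FOC: (2*5 + 3.0)*x = -11 + 3.0*(-0.404 + 1.0805)
x^{k+1} = -0.69
Step 2: z-update.
Minimize 8*z^2 + 7*z + (3.0/2)*(-0.69 - z - 1.0805)^2
FOC: (2*8 + 3.0)*z = -7 + 3.0*(-0.69 - 1.0805)
z^{k+1} = -0.648
Step 3: u-update.
u^{k+1} = -1.0805 - 0.69 + 0.648 = -1.1226
Step 4: Primal residual = |-0.69 + 0.648| = 0.0421


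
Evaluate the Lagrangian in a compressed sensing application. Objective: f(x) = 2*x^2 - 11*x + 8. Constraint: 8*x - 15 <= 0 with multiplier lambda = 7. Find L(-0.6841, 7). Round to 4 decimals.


Step 1: Evaluate f(x).
f(-0.6841) = 2*(-0.6841)^2 - 11*(-0.6841) + 8 = 16.4611
Step 2: Evaluate g(x).
g(-0.6841) = 8*-0.6841 - 15 = -20.4728
Step 3: Compute Lagrangian.
L = 16.4611 + 7*-20.4728 = -126.8485


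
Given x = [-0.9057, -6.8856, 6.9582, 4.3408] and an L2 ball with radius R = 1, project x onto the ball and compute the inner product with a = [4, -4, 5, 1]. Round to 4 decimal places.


Step 1: Compute ||x|| (intermediates to 6 decimals).
||x|| = sqrt((-0.9057)^2 + (-6.8856)^2 + 6.9582^2 + 4.3408^2) = 10.746668
Step 2: Project.
Since ||x|| > R, scale = R/||x|| = 1/10.746668 = 0.093052, proj(x) = scale * x
proj(x) = [-0.084277, -0.640719, 0.647474, 0.40392]
Step 3: Dot product.
a^T * proj(x) = 4*(-0.084277) - 4*(-0.640719) + 5*0.647474 + 1*0.40392 = 5.8671


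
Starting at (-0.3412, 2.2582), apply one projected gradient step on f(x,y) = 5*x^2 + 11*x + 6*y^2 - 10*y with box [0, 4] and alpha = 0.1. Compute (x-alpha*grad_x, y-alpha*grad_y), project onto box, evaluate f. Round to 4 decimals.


Step 1: Compute gradient at (-0.3412, 2.2582).
grad_x = 2*5*-0.3412 + 11 = 7.588
grad_y = 2*6*2.2582 - 10 = 17.0984
Step 2: Gradient step.
x_raw = -0.3412 - 0.1*7.588 = -1.1
y_raw = 2.2582 - 0.1*17.0984 = 0.5484
Step 3: Project onto [0, 4].
x_proj = clip(-1.1) = 0.0
y_proj = clip(0.5484) = 0.5484
Step 4: Evaluate f.
f(0.0, 0.5484) = -3.6794


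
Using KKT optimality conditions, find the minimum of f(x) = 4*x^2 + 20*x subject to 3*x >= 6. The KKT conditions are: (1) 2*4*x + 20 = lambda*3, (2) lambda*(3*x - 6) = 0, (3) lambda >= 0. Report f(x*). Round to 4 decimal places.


Step 1: Try lambda = 0 (constraint inactive).
x_unc = -20/(2*4) = -2.5
Check: 3*-2.5 = -7.5 < 6 -- violated!
Step 2: Constraint must be active: 3*x = 6
x* = 6/3 = 2.0
lambda = (2*4*2.0 + 20)/3 = 12.0
Step 3: Compute optimal value.
f(x*) = 4*2.0^2 + 20*2.0 = 56.0


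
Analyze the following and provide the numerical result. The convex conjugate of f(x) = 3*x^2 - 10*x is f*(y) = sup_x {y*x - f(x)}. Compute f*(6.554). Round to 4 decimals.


f*(y) = sup_x {y*x - a*x^2 - b*x} = sup_x {(y-b)*x - a*x^2}
FOC: (y - b) - 2a*x = 0 => x* = (y - b)/(2a)
x* = (6.554 + 10)/(2*3) = 2.759
f*(6.554) = (y-b)^2/(4a) = (6.554 + 10)^2/(4*3)
= 274.0349/12 = 22.8362


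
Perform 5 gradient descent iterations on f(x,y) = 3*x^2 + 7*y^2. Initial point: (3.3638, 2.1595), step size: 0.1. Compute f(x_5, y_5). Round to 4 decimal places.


Gradient descent on f(x,y) = 3*x^2 + 7*y^2.
Starting point: (3.3638, 2.1595), alpha = 0.1
Step 1: grad_x = 2*3*3.3638 = 20.1828, grad_y = 2*7*2.1595 = 30.233
  x_1 = 3.3638 - 0.1*20.1828 = 1.3455
  y_1 = 2.1595 - 0.1*30.233 = -0.8638
Step 2: grad_x = 2*3*1.3455 = 8.0731, grad_y = 2*7*-0.8638 = -12.0932
  x_2 = 1.3455 - 0.1*8.0731 = 0.5382
  y_2 = -0.8638 - 0.1*-12.0932 = 0.3455
Step 3: grad_x = 2*3*0.5382 = 3.2292, grad_y = 2*7*0.3455 = 4.8373
  x_3 = 0.5382 - 0.1*3.2292 = 0.2153
  y_3 = 0.3455 - 0.1*4.8373 = -0.1382
Step 4: grad_x = 2*3*0.2153 = 1.2917, grad_y = 2*7*-0.1382 = -1.9349
  x_4 = 0.2153 - 0.1*1.2917 = 0.0861
  y_4 = -0.1382 - 0.1*-1.9349 = 0.0553
Step 5: grad_x = 2*3*0.0861 = 0.5167, grad_y = 2*7*0.0553 = 0.774
  x_5 = 0.0861 - 0.1*0.5167 = 0.0344
  y_5 = 0.0553 - 0.1*0.774 = -0.0221
f(0.0344, -0.0221) = 3*0.0344^2 + 7*(-0.0221)^2 = 0.007


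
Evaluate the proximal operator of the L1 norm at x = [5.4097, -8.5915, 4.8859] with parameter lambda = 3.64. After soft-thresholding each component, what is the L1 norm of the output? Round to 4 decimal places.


Soft-thresholding with lambda = 3.64:
prox(5.4097) = sign(5.4097)*max(|5.4097| - 3.64, 0) = 1.7697
prox(-8.5915) = sign(-8.5915)*max(|-8.5915| - 3.64, 0) = -4.9515
prox(4.8859) = sign(4.8859)*max(|4.8859| - 3.64, 0) = 1.2459
prox(x) = [1.7697, -4.9515, 1.2459]
||prox(x)||_1 = 1.7697 + 4.9515 + 1.2459 = 7.9671


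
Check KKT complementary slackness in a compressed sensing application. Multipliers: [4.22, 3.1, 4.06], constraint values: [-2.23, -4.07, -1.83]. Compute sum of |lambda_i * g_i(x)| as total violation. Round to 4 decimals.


KKT complementary slackness check:
lambda_1 * g_1 = 4.22 * -2.23 = -9.4106
lambda_2 * g_2 = 3.1 * -4.07 = -12.617
lambda_3 * g_3 = 4.06 * -1.83 = -7.4298
Total violation = 9.4106 + 12.617 + 7.4298 = 29.4574
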